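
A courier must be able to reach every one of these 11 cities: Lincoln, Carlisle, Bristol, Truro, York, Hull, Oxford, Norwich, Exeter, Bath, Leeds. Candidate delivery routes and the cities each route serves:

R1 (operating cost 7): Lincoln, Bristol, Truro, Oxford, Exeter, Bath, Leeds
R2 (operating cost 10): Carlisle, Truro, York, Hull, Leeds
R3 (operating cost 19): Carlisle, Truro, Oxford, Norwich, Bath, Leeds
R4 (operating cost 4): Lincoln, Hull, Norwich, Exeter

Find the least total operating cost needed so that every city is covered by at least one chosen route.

R1, R2, R4 cover every city at operating cost 7 + 10 + 4 = 21.
Any cover uses at least 3 routes; among all covering selections none totals below 21.

21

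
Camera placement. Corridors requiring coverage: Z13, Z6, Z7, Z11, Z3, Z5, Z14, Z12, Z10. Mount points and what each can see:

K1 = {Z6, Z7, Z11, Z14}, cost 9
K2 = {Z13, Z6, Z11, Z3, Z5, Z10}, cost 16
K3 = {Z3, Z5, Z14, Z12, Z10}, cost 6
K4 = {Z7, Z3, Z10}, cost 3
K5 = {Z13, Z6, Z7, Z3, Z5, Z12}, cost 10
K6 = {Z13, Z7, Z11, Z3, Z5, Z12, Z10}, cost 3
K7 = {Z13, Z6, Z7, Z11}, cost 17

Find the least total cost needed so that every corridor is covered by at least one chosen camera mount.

12

K1, K6 cover every corridor at cost 9 + 3 = 12.
Any cover uses at least 2 camera mounts; among all covering selections none totals below 12.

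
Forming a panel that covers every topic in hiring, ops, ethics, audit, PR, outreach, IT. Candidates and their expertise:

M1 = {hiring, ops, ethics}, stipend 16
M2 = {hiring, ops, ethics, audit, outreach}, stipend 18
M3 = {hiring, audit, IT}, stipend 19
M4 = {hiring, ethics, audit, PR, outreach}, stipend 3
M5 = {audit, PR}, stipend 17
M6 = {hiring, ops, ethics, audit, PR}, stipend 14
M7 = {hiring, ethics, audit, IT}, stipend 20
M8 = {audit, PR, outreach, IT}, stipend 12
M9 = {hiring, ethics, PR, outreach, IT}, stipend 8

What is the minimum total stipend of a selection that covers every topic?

M6, M9 cover every topic at stipend 14 + 8 = 22.
Any cover uses at least 2 members; among all covering selections none totals below 22.
Greedy by coverage-per-stipend would pick M4, M9, M6 for 25 — worse than the optimum 22.

22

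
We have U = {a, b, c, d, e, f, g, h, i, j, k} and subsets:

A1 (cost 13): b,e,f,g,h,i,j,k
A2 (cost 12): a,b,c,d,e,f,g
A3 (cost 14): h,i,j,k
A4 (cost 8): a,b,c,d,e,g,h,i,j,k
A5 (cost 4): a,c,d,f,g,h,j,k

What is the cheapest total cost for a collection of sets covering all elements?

12

A4, A5 cover every element at cost 8 + 4 = 12.
Any cover uses at least 2 sets; among all covering selections none totals below 12.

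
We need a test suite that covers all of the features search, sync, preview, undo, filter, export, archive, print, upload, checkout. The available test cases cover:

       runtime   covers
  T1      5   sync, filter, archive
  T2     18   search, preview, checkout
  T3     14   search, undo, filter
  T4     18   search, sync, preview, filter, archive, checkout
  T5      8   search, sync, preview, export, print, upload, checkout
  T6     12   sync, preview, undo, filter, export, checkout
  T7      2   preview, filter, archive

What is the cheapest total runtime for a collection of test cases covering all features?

22

T5, T6, T7 cover every feature at runtime 8 + 12 + 2 = 22.
Any cover uses at least 3 test cases; among all covering selections none totals below 22.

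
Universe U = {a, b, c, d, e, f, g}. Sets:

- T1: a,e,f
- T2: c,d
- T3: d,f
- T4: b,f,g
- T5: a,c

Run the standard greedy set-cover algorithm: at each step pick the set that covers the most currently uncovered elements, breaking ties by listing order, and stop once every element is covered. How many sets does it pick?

Pick 1: T1 covers 3 new elements (a, e, f).
Pick 2: T2 covers 2 new elements (c, d).
Pick 3: T4 covers 2 new elements (b, g).
Greedy uses 3 sets.

3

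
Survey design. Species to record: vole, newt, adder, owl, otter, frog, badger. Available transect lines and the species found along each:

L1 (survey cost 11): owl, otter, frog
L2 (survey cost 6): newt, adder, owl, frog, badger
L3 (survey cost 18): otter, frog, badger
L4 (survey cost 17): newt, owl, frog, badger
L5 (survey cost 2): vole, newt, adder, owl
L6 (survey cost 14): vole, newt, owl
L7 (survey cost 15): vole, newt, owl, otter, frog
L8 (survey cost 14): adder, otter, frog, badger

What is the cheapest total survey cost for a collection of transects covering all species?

16

L5, L8 cover every species at survey cost 2 + 14 = 16.
Any cover uses at least 2 transects; among all covering selections none totals below 16.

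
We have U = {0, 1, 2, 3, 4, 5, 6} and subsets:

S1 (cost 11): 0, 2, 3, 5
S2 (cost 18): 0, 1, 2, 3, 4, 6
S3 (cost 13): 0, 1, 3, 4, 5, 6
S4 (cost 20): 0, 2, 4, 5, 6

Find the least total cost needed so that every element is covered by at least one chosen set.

S1, S3 cover every element at cost 11 + 13 = 24.
Any cover uses at least 2 sets; among all covering selections none totals below 24.

24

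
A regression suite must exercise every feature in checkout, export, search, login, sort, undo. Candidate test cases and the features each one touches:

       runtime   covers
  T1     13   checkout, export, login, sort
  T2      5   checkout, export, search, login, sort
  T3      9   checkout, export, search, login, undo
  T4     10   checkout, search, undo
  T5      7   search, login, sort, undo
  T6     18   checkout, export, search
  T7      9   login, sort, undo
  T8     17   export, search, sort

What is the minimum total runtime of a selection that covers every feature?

12

T2, T5 cover every feature at runtime 5 + 7 = 12.
Any cover uses at least 2 test cases; among all covering selections none totals below 12.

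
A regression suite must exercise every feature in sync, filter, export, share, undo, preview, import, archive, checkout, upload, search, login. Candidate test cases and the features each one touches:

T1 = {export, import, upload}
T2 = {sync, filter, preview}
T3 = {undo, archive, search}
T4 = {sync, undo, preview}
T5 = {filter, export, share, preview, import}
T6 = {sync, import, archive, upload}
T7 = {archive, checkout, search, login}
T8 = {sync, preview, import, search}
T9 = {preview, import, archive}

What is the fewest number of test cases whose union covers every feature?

T1, T4, T5, T7 together cover {sync, filter, export, share, undo, preview, import, archive, checkout, upload, search, login} — every feature.
No 3 of the 9 test cases cover everything (all 84 triples fall short), so 4 is minimum.

4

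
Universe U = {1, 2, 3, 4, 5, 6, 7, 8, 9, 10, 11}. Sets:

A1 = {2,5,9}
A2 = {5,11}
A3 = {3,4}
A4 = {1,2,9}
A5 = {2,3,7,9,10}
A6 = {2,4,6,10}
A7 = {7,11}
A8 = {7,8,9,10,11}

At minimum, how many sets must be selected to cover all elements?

A1, A3, A4, A6, A8 together cover {1, 2, 3, 4, 5, 6, 7, 8, 9, 10, 11} — every element.
No 4 of the 8 sets cover everything (all 70 size-4 selections fall short), so 5 is minimum.

5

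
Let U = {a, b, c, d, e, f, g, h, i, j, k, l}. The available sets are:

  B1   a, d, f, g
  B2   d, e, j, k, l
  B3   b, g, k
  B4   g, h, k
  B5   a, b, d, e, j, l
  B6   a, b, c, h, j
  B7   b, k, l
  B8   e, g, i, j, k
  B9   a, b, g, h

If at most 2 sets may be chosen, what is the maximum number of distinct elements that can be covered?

Choosing B2, B6 covers {a, b, c, d, e, h, j, k, l} — 9 elements.
No choice of 2 sets does better; here f, g, i are left uncovered.

9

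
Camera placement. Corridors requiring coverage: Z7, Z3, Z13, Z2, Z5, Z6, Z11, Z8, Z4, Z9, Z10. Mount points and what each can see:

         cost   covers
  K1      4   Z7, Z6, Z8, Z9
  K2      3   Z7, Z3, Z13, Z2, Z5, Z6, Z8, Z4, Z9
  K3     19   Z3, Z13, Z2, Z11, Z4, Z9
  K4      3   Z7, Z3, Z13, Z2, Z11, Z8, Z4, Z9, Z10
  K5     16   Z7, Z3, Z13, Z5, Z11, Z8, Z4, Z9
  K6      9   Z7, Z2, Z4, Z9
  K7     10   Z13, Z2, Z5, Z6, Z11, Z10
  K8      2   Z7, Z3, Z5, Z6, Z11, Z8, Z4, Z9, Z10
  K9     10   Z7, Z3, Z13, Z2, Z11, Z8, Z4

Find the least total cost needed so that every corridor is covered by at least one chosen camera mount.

5

K2, K8 cover every corridor at cost 3 + 2 = 5.
Any cover uses at least 2 camera mounts; among all covering selections none totals below 5.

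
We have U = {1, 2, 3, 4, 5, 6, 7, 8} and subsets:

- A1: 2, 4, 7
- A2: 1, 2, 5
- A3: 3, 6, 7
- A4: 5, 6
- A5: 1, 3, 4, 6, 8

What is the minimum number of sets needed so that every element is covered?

A1, A2, A5 together cover {1, 2, 3, 4, 5, 6, 7, 8} — every element.
No 2 of the 5 sets cover everything (all 10 pairs fall short), so 3 is minimum.

3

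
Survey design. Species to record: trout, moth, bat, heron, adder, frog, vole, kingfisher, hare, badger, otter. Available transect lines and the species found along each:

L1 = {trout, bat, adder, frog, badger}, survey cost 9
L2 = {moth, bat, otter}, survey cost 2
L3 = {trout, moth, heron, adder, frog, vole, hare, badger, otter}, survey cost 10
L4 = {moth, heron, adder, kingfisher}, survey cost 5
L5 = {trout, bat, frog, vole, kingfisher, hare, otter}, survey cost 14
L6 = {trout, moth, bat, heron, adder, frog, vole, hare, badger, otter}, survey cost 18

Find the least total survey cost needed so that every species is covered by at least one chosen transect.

L2, L3, L4 cover every species at survey cost 2 + 10 + 5 = 17.
Any cover uses at least 2 transects; among all covering selections none totals below 17.

17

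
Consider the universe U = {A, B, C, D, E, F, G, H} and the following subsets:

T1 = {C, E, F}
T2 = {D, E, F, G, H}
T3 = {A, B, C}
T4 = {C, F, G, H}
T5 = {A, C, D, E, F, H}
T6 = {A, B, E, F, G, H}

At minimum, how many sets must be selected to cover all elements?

2

T2, T3 together cover {A, B, C, D, E, F, G, H} — every element.
No single set contains all 8 elements, so 2 is optimal.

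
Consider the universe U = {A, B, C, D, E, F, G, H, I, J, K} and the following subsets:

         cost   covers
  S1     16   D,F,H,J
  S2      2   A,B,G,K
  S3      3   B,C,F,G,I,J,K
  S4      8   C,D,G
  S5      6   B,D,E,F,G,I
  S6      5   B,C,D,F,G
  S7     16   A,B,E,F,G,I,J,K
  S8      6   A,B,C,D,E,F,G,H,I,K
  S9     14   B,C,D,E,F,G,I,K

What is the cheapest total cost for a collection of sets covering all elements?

9

S3, S8 cover every element at cost 3 + 6 = 9.
Any cover uses at least 2 sets; among all covering selections none totals below 9.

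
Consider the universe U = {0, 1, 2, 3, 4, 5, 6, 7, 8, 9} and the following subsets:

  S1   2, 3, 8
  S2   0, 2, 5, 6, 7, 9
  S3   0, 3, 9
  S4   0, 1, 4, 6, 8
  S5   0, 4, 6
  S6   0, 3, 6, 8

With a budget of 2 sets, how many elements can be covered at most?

9

Choosing S2, S4 covers {0, 1, 2, 4, 5, 6, 7, 8, 9} — 9 elements.
No choice of 2 sets does better; here 3 is left uncovered.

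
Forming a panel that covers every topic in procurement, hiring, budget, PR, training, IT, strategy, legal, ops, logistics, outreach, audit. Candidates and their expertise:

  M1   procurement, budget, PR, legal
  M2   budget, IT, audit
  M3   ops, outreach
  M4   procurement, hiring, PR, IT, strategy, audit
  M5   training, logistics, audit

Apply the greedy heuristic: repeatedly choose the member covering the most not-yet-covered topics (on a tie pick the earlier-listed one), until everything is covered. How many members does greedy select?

4

Pick 1: M4 covers 6 new topics (procurement, hiring, PR, IT, strategy, audit).
Pick 2: M1 covers 2 new topics (budget, legal).
Pick 3: M3 covers 2 new topics (ops, outreach).
Pick 4: M5 covers 2 new topics (training, logistics).
Greedy uses 4 members.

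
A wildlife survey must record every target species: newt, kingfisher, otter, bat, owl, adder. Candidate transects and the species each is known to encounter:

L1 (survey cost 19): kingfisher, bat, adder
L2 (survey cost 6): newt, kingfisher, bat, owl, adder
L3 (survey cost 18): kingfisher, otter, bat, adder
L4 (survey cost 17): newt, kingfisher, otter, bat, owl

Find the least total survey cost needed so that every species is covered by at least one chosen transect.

23

L2, L4 cover every species at survey cost 6 + 17 = 23.
Any cover uses at least 2 transects; among all covering selections none totals below 23.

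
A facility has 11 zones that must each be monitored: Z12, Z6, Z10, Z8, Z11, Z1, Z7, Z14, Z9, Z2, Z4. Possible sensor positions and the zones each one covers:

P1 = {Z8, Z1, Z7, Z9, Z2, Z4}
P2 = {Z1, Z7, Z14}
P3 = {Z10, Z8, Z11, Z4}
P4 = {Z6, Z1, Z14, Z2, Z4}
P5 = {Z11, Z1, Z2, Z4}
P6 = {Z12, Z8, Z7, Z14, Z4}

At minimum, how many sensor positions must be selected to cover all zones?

4

P1, P3, P4, P6 together cover {Z12, Z6, Z10, Z8, Z11, Z1, Z7, Z14, Z9, Z2, Z4} — every zone.
No 3 of the 6 sensor positions cover everything (all 20 triples fall short), so 4 is minimum.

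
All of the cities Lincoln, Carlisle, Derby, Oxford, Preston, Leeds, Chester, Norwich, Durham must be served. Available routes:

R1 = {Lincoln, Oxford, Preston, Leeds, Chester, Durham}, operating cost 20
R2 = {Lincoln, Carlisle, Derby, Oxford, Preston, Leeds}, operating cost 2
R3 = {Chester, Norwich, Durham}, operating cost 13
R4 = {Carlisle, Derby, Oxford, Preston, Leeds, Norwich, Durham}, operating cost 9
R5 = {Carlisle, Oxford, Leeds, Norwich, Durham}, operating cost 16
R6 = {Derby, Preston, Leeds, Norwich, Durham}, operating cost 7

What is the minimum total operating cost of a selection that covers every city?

15

R2, R3 cover every city at operating cost 2 + 13 = 15.
Any cover uses at least 2 routes; among all covering selections none totals below 15.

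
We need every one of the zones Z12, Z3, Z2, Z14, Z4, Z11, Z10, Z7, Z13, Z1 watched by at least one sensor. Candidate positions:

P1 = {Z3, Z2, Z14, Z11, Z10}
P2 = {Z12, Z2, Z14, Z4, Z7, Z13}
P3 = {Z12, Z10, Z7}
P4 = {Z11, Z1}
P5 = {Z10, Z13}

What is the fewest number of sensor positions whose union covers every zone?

P1, P2, P4 together cover {Z12, Z3, Z2, Z14, Z4, Z11, Z10, Z7, Z13, Z1} — every zone.
No 2 of the 5 sensor positions cover everything (all 10 pairs fall short), so 3 is minimum.

3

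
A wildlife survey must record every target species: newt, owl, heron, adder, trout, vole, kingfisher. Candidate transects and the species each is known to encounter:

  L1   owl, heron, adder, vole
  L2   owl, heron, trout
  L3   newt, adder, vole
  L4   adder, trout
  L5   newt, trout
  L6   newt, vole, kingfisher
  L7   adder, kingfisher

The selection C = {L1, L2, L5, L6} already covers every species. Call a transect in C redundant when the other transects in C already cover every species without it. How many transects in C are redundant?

Drop L1: adder uncovered — not redundant.
Drop L2: the rest still cover every species — redundant.
Drop L5: the rest still cover every species — redundant.
Drop L6: kingfisher uncovered — not redundant.
2 redundant: L2, L5.

2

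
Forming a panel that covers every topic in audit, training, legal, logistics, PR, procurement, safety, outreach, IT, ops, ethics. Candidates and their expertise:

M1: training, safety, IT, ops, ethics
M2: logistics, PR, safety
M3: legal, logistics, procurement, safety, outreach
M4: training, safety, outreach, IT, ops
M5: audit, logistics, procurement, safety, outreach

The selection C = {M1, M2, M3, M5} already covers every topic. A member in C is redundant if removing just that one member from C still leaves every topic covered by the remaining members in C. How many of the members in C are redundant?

0

Drop M1: training, IT, ops, ethics uncovered — not redundant.
Drop M2: PR uncovered — not redundant.
Drop M3: legal uncovered — not redundant.
Drop M5: audit uncovered — not redundant.
None of the members in C is redundant.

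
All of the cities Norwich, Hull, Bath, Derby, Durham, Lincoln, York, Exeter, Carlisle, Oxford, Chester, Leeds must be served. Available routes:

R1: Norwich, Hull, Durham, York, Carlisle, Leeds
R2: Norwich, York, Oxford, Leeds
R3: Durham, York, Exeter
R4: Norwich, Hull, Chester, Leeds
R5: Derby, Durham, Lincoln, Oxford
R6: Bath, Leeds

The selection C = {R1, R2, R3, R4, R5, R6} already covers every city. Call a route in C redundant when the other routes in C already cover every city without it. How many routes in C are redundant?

Drop R1: Carlisle uncovered — not redundant.
Drop R2: the rest still cover every city — redundant.
Drop R3: Exeter uncovered — not redundant.
Drop R4: Chester uncovered — not redundant.
Drop R5: Derby, Lincoln uncovered — not redundant.
Drop R6: Bath uncovered — not redundant.
1 redundant: R2.

1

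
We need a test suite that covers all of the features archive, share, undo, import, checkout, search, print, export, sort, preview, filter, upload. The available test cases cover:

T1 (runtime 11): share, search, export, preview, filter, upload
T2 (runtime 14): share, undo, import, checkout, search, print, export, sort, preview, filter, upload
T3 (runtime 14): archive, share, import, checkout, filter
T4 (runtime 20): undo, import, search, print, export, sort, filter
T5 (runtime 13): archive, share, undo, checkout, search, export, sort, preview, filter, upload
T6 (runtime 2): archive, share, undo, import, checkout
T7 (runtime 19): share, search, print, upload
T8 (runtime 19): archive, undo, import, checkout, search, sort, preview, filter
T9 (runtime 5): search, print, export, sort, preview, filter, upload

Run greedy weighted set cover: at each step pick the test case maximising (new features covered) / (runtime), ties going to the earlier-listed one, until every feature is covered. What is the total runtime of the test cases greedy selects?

Pick 1: T6 adds 5 new (archive, share, undo, import, checkout) at runtime 2 (ratio 5/2).
Pick 2: T9 adds 7 new (search, print, export, sort, preview, filter, upload) at runtime 5 (ratio 7/5).
Greedy total runtime: 2 + 5 = 7.

7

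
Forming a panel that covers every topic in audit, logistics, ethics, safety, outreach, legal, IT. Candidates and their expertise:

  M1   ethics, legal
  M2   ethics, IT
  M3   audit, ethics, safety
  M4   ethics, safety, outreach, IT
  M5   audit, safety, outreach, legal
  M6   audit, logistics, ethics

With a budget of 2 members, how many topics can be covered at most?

Choosing M2, M5 covers {audit, ethics, safety, outreach, legal, IT} — 6 topics.
No choice of 2 members does better; here logistics is left uncovered.

6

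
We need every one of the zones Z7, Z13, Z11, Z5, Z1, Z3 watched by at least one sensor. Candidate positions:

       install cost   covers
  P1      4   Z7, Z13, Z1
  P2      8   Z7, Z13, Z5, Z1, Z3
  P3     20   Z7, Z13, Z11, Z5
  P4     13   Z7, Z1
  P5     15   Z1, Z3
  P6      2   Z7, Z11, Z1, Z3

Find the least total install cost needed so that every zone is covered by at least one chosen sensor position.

P2, P6 cover every zone at install cost 8 + 2 = 10.
Any cover uses at least 2 sensor positions; among all covering selections none totals below 10.
Greedy by coverage-per-install cost would pick P6, P1, P2 for 14 — worse than the optimum 10.

10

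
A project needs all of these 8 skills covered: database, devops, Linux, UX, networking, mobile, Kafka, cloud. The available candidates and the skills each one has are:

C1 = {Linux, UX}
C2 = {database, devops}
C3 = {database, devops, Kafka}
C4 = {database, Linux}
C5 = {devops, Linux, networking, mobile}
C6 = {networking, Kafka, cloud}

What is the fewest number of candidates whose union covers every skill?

4

C1, C2, C5, C6 together cover {database, devops, Linux, UX, networking, mobile, Kafka, cloud} — every skill.
No 3 of the 6 candidates cover everything (all 20 triples fall short), so 4 is minimum.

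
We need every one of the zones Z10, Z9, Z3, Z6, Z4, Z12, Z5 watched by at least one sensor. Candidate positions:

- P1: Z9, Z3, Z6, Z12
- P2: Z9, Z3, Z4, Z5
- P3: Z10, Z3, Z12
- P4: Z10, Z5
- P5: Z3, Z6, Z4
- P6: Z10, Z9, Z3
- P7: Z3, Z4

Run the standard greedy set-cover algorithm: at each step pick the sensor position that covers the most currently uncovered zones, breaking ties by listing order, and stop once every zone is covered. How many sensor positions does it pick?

Pick 1: P1 covers 4 new zones (Z9, Z3, Z6, Z12).
Pick 2: P2 covers 2 new zones (Z4, Z5).
Pick 3: P3 covers 1 new zones (Z10).
Greedy uses 3 sensor positions.

3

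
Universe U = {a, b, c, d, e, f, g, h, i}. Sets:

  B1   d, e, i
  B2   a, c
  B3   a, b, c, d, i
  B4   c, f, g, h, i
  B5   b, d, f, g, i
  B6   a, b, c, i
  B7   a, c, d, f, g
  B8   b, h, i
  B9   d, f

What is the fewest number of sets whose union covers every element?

B1, B3, B4 together cover {a, b, c, d, e, f, g, h, i} — every element.
No 2 of the 9 sets cover everything (all 36 pairs fall short), so 3 is minimum.

3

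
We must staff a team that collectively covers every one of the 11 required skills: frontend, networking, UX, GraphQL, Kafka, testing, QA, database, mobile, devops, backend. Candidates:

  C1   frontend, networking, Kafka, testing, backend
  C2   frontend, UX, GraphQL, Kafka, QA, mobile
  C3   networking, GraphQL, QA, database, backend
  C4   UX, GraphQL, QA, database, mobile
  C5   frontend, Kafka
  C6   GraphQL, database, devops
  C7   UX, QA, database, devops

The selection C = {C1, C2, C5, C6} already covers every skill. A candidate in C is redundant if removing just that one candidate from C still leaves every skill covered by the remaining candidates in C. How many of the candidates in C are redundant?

1

Drop C1: networking, testing, backend uncovered — not redundant.
Drop C2: UX, QA, mobile uncovered — not redundant.
Drop C5: the rest still cover every skill — redundant.
Drop C6: database, devops uncovered — not redundant.
1 redundant: C5.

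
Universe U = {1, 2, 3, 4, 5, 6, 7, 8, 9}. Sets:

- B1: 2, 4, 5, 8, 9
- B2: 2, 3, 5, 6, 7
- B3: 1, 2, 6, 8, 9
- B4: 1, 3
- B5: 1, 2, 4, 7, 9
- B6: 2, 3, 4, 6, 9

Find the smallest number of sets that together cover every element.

3

B1, B2, B3 together cover {1, 2, 3, 4, 5, 6, 7, 8, 9} — every element.
No 2 of the 6 sets cover everything (all 15 pairs fall short), so 3 is minimum.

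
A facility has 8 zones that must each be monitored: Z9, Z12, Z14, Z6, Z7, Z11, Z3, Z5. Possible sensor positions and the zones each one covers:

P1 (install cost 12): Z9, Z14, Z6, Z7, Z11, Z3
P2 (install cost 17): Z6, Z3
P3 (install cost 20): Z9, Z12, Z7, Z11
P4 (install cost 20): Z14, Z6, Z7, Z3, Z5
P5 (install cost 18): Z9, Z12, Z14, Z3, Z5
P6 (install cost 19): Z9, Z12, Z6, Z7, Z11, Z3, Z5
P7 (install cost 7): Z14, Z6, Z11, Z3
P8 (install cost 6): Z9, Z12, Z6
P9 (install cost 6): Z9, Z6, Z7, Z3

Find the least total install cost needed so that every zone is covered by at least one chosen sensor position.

26

P6, P7 cover every zone at install cost 19 + 7 = 26.
Any cover uses at least 2 sensor positions; among all covering selections none totals below 26.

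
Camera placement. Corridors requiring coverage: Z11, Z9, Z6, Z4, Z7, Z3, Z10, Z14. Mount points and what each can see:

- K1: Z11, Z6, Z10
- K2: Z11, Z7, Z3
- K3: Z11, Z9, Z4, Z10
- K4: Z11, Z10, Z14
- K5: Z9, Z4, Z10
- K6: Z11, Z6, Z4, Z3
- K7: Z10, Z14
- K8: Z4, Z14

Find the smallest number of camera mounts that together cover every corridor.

K1, K2, K3, K4 together cover {Z11, Z9, Z6, Z4, Z7, Z3, Z10, Z14} — every corridor.
No 3 of the 8 camera mounts cover everything (all 56 triples fall short), so 4 is minimum.

4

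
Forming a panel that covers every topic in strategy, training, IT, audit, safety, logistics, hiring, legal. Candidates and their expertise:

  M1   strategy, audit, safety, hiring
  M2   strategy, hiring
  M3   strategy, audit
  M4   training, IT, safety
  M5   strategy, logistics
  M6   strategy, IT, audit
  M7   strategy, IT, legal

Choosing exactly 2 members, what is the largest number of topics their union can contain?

6

Choosing M1, M4 covers {strategy, training, IT, audit, safety, hiring} — 6 topics.
No choice of 2 members does better; here logistics, legal are left uncovered.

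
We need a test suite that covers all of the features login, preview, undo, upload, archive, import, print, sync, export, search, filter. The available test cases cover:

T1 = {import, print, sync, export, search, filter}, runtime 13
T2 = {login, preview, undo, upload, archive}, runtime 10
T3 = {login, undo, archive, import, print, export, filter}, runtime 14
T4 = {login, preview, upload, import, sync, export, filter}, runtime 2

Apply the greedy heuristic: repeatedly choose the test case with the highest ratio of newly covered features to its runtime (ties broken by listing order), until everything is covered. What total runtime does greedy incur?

29

Pick 1: T4 adds 7 new (login, preview, upload, import, sync, export, filter) at runtime 2 (ratio 7/2).
Pick 2: T3 adds 3 new (undo, archive, print) at runtime 14 (ratio 3/14).
Pick 3: T1 adds 1 new (search) at runtime 13 (ratio 1/13).
Greedy total runtime: 2 + 14 + 13 = 29. (The true optimum is 23, so greedy overshoots here.)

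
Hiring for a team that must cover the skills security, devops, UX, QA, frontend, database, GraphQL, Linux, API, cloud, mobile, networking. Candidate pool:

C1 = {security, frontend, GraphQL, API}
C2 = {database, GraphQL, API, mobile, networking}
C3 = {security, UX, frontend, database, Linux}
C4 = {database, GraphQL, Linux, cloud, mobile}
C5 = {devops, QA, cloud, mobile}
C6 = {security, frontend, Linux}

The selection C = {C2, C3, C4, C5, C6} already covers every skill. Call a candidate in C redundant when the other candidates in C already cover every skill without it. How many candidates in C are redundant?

Drop C2: API, networking uncovered — not redundant.
Drop C3: UX uncovered — not redundant.
Drop C4: the rest still cover every skill — redundant.
Drop C5: devops, QA uncovered — not redundant.
Drop C6: the rest still cover every skill — redundant.
2 redundant: C4, C6.

2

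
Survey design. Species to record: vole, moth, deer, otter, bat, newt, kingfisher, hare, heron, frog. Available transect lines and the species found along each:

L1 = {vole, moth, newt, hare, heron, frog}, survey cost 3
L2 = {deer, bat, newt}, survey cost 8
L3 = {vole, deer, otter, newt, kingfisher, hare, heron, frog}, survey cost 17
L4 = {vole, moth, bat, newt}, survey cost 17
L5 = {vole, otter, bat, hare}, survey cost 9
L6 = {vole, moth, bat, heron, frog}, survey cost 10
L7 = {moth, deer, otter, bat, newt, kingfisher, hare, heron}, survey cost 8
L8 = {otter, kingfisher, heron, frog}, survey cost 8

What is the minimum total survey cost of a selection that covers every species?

11

L1, L7 cover every species at survey cost 3 + 8 = 11.
Any cover uses at least 2 transects; among all covering selections none totals below 11.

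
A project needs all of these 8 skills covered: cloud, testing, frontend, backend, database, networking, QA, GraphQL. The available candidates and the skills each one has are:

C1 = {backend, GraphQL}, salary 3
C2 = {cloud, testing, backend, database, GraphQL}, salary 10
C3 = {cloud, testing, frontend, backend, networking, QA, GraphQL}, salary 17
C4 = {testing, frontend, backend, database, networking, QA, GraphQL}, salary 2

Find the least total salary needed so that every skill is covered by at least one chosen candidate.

12

C2, C4 cover every skill at salary 10 + 2 = 12.
Any cover uses at least 2 candidates; among all covering selections none totals below 12.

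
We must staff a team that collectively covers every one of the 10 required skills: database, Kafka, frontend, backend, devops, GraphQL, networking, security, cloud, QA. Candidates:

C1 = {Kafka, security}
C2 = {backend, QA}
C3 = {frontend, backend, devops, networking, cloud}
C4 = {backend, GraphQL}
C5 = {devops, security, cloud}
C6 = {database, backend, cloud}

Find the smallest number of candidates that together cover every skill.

5

C1, C2, C3, C4, C6 together cover {database, Kafka, frontend, backend, devops, GraphQL, networking, security, cloud, QA} — every skill.
No 4 of the 6 candidates cover everything (all 15 size-4 selections fall short), so 5 is minimum.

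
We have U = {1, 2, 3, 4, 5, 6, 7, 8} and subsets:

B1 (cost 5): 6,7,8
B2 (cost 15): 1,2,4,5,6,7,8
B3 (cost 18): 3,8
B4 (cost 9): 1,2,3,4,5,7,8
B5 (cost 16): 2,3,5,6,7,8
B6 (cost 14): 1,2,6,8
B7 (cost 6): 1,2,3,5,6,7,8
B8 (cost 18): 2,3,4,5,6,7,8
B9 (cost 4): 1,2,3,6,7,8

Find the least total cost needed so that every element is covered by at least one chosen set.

13

B4, B9 cover every element at cost 9 + 4 = 13.
Any cover uses at least 2 sets; among all covering selections none totals below 13.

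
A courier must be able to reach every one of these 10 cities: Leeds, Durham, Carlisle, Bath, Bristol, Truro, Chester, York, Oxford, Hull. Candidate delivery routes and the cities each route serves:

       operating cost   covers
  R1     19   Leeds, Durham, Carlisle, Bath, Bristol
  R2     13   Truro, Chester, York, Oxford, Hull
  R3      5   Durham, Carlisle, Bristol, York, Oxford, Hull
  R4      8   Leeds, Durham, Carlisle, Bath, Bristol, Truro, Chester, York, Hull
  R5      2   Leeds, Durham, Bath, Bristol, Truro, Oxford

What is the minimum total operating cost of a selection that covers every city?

10

R4, R5 cover every city at operating cost 8 + 2 = 10.
Any cover uses at least 2 routes; among all covering selections none totals below 10.
Greedy by coverage-per-operating cost would pick R5, R3, R4 for 15 — worse than the optimum 10.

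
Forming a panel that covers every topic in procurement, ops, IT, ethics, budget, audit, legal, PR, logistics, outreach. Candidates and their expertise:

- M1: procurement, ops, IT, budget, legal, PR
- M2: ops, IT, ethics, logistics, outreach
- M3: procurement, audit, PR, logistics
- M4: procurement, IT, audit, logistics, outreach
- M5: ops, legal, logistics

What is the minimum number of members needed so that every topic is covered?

M1, M2, M3 together cover {procurement, ops, IT, ethics, budget, audit, legal, PR, logistics, outreach} — every topic.
No 2 of the 5 members cover everything (all 10 pairs fall short), so 3 is minimum.

3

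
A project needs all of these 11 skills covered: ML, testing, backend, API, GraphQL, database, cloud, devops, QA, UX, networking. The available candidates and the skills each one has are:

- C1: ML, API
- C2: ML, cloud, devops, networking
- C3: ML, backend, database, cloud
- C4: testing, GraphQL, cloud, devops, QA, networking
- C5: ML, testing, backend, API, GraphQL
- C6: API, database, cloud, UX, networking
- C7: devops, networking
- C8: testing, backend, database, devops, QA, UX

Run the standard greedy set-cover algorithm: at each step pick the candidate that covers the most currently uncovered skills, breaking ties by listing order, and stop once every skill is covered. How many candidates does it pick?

3

Pick 1: C4 covers 6 new skills (testing, GraphQL, cloud, devops, QA, networking).
Pick 2: C3 covers 3 new skills (ML, backend, database).
Pick 3: C6 covers 2 new skills (API, UX).
Greedy uses 3 candidates.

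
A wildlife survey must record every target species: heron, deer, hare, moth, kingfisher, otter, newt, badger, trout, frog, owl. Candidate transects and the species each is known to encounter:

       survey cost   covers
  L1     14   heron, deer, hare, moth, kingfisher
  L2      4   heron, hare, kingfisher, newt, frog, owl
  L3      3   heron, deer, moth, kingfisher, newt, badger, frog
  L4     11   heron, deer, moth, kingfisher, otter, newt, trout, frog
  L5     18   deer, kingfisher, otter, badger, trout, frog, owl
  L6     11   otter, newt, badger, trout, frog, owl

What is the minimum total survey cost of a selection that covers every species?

L2, L3, L4 cover every species at survey cost 4 + 3 + 11 = 18.
Any cover uses at least 2 transects; among all covering selections none totals below 18.

18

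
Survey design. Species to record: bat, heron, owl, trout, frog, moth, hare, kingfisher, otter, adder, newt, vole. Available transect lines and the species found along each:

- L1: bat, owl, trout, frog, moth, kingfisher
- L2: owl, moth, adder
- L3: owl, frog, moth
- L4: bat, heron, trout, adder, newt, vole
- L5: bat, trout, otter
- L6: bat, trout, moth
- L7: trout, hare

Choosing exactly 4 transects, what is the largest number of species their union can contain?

12

Choosing L1, L4, L5, L7 covers {bat, heron, owl, trout, frog, moth, hare, kingfisher, otter, adder, newt, vole} — 12 species.
That is all 12 species.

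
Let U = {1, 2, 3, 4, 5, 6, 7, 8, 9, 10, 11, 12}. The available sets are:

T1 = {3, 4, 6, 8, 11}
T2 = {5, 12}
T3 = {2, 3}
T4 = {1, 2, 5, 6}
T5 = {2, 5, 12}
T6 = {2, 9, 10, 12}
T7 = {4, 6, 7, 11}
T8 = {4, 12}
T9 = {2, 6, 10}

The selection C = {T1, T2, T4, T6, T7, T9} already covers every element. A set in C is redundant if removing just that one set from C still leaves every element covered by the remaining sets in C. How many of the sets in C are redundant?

Drop T1: 3, 8 uncovered — not redundant.
Drop T2: the rest still cover every element — redundant.
Drop T4: 1 uncovered — not redundant.
Drop T6: 9 uncovered — not redundant.
Drop T7: 7 uncovered — not redundant.
Drop T9: the rest still cover every element — redundant.
2 redundant: T2, T9.

2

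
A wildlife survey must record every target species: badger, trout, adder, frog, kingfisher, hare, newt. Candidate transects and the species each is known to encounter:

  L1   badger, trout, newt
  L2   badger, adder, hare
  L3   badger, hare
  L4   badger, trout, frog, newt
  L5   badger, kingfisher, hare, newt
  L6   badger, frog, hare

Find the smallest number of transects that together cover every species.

3

L2, L4, L5 together cover {badger, trout, adder, frog, kingfisher, hare, newt} — every species.
No 2 of the 6 transects cover everything (all 15 pairs fall short), so 3 is minimum.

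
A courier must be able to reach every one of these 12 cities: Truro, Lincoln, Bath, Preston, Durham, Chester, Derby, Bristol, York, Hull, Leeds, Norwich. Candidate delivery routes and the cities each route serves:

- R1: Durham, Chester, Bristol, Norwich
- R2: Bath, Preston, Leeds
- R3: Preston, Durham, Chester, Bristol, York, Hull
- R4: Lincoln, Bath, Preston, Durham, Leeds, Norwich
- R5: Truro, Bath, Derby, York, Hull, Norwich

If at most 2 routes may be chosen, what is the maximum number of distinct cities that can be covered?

10

Choosing R3, R4 covers {Lincoln, Bath, Preston, Durham, Chester, Bristol, York, Hull, Leeds, Norwich} — 10 cities.
No choice of 2 routes does better; here Truro, Derby are left uncovered.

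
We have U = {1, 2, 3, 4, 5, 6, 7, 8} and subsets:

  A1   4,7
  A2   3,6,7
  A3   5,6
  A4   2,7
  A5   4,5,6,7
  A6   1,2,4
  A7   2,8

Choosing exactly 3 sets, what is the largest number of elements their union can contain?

7

Choosing A2, A3, A6 covers {1, 2, 3, 4, 5, 6, 7} — 7 elements.
No choice of 3 sets does better; here 8 is left uncovered.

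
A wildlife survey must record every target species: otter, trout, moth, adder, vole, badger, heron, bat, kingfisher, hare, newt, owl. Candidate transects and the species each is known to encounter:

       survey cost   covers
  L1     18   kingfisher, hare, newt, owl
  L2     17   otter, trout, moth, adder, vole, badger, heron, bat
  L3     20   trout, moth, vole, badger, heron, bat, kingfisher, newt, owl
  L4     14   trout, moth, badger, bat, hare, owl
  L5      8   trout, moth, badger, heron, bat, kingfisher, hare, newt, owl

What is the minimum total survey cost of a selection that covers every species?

25

L2, L5 cover every species at survey cost 17 + 8 = 25.
Any cover uses at least 2 transects; among all covering selections none totals below 25.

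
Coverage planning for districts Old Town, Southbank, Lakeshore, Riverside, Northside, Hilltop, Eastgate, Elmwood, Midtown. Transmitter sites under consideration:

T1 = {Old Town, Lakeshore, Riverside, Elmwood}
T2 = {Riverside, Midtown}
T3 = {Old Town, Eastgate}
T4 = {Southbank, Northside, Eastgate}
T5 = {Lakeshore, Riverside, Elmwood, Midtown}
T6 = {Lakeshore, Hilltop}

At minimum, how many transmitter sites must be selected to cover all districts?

4

T1, T2, T4, T6 together cover {Old Town, Southbank, Lakeshore, Riverside, Northside, Hilltop, Eastgate, Elmwood, Midtown} — every district.
No 3 of the 6 transmitter sites cover everything (all 20 triples fall short), so 4 is minimum.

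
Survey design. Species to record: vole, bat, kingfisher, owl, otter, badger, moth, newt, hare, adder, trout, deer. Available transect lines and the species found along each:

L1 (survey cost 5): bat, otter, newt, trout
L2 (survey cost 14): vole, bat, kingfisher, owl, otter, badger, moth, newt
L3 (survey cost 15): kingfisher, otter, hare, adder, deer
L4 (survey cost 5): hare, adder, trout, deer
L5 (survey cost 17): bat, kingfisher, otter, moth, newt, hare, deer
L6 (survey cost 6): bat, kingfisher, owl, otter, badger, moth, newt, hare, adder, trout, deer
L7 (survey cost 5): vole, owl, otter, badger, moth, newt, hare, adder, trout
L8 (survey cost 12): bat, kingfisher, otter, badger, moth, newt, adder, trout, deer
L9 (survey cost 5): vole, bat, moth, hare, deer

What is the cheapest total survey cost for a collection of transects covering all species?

11

L6, L7 cover every species at survey cost 6 + 5 = 11.
Any cover uses at least 2 transects; among all covering selections none totals below 11.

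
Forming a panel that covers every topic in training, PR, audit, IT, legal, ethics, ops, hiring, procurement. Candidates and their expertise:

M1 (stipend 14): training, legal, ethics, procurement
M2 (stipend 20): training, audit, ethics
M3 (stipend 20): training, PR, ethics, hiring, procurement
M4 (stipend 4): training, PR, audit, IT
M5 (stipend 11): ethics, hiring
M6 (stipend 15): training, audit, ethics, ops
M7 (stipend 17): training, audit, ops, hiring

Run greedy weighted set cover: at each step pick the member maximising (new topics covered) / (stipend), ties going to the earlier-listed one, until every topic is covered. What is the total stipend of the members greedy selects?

35

Pick 1: M4 adds 4 new (training, PR, audit, IT) at stipend 4 (ratio 4/4).
Pick 2: M1 adds 3 new (legal, ethics, procurement) at stipend 14 (ratio 3/14).
Pick 3: M7 adds 2 new (ops, hiring) at stipend 17 (ratio 2/17).
Greedy total stipend: 4 + 14 + 17 = 35.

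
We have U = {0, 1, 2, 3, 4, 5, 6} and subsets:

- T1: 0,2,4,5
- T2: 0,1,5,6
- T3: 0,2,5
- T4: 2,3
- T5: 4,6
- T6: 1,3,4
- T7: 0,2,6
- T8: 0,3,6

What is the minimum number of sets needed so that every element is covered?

T1, T2, T4 together cover {0, 1, 2, 3, 4, 5, 6} — every element.
No 2 of the 8 sets cover everything (all 28 pairs fall short), so 3 is minimum.

3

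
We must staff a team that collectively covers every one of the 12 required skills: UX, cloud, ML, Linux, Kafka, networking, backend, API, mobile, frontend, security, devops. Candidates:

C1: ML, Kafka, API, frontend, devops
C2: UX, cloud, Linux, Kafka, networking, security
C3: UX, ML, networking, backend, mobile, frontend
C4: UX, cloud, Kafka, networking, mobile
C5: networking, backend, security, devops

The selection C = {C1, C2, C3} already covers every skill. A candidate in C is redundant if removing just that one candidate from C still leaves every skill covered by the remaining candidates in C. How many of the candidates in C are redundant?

Drop C1: API, devops uncovered — not redundant.
Drop C2: cloud, Linux, security uncovered — not redundant.
Drop C3: backend, mobile uncovered — not redundant.
None of the candidates in C is redundant.

0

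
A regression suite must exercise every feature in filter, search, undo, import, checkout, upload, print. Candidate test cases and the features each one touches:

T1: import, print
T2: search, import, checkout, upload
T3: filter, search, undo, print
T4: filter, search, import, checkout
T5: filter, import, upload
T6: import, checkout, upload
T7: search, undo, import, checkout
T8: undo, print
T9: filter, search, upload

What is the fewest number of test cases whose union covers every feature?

T2, T3 together cover {filter, search, undo, import, checkout, upload, print} — every feature.
No single test case contains all 7 features, so 2 is optimal.

2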